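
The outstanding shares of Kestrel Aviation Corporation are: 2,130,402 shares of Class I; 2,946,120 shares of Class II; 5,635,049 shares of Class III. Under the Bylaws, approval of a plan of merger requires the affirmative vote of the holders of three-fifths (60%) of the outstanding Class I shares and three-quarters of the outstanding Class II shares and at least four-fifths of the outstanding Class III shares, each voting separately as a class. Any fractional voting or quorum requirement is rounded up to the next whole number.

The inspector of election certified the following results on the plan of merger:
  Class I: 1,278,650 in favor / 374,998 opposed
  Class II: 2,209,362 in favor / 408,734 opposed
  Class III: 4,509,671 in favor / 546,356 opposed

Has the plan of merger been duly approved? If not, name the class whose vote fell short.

Class I: 3/5 of 2130402 = 1278241.20, rounded up to 1278242; 1,278,242 required, 1,278,650 in favor — approved.
Class II: 3/4 of 2946120 = 2209590; 2,209,590 required, 2,209,362 in favor — not approved.
Class III: 4/5 of 5635049 = 4508039.20, rounded up to 4508040; 4,508,040 required, 4,509,671 in favor — approved.

Not approved — the Class II shares did not give the required vote.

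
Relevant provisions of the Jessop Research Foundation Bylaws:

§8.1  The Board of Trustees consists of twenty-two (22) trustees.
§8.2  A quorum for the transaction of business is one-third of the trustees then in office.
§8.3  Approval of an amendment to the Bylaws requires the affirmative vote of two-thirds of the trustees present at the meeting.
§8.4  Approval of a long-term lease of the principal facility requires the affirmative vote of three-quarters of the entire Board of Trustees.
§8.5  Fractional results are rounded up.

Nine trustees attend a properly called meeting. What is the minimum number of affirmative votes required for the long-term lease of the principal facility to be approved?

17

The long-term lease of the principal facility requires three-fourths of the entire Board of Trustees (22).
3/4 of 22 = 16.50, rounded up to 17.
(Only 9 can vote, so the long-term lease of the principal facility cannot pass at this meeting, but the required vote is still 17.)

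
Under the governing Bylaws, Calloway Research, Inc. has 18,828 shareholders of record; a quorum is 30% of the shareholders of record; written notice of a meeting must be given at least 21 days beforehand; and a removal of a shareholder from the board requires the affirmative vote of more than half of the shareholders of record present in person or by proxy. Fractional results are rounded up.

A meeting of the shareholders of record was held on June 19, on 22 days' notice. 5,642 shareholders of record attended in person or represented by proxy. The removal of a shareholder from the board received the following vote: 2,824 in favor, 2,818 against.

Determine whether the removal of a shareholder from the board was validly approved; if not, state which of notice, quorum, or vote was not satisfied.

Invalid — quorum requirement not satisfied.

Notice: 22 days given; 21 required. Satisfied.
Quorum: 30% of 18,828 = 5,648.40, rounded up to 5,649; 5,642 present. Not satisfied.
Vote: requires a majority of those present (5,642); a majority of 5642 is 2822, so 2,822 needed; 2,824 in favor. Satisfied.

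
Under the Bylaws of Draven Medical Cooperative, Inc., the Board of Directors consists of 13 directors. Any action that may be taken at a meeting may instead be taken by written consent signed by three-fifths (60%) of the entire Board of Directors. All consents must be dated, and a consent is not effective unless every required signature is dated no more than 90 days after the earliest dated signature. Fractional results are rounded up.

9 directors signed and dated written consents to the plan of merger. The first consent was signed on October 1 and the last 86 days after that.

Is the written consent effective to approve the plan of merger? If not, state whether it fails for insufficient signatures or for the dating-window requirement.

Effective — both the signature and dating-window requirements are satisfied.

Signatures required: three-fifths (60%) of 13 — 3/5 of 13 = 7.80, rounded up to 8, so 8 needed; 9 signed. Sufficient.
Dating window: the latest signature is 86 days after the earliest; the limit is 90 days. Within the window.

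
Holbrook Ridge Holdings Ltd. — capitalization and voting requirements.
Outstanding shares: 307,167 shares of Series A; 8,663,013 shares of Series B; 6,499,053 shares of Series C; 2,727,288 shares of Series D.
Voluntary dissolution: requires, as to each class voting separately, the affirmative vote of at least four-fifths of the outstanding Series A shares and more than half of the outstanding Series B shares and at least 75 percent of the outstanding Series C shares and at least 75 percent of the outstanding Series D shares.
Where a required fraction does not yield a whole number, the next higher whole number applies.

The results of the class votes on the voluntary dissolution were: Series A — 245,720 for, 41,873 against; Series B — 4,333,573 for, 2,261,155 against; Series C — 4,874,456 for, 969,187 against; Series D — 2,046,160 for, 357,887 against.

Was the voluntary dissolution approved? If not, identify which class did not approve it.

Series A: 4/5 of 307167 = 245733.60, rounded up to 245734; 245,734 required, 245,720 in favor — not approved.
Series B: a majority of 8663013 is 4331507; 4,331,507 required, 4,333,573 in favor — approved.
Series C: 3/4 of 6499053 = 4874289.75, rounded up to 4874290; 4,874,290 required, 4,874,456 in favor — approved.
Series D: 3/4 of 2727288 = 2045466; 2,045,466 required, 2,046,160 in favor — approved.

Not approved — the Series A shares did not give the required vote.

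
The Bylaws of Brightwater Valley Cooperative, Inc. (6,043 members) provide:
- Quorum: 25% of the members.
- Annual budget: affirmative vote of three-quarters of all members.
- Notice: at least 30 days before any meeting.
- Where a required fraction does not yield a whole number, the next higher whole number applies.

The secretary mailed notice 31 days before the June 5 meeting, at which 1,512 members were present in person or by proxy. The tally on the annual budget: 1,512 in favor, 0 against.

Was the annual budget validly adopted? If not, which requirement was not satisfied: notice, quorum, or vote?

Notice: 31 days given; 30 required. Satisfied.
Quorum: 25% of 6,043 = 1,510.75, rounded up to 1,511; 1,512 present. Satisfied.
Vote: requires three-fourths of all members (6,043); 3/4 of 6043 = 4532.25, rounded up to 4533, so 4,533 needed; 1,512 in favor. Not satisfied.

Invalid — vote requirement not satisfied.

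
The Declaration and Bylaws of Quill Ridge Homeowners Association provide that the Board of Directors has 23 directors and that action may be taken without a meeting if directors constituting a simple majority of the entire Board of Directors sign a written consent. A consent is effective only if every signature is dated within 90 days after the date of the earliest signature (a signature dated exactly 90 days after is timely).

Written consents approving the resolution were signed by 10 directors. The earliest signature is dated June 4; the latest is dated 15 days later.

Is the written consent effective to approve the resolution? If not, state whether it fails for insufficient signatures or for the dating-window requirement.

Signatures required: a simple majority of 23 — a majority of 23 is 12, so 12 needed; 10 signed. Insufficient.
Dating window: the latest signature is 15 days after the earliest; the limit is 90 days. Within the window.

Not effective — insufficient signatures.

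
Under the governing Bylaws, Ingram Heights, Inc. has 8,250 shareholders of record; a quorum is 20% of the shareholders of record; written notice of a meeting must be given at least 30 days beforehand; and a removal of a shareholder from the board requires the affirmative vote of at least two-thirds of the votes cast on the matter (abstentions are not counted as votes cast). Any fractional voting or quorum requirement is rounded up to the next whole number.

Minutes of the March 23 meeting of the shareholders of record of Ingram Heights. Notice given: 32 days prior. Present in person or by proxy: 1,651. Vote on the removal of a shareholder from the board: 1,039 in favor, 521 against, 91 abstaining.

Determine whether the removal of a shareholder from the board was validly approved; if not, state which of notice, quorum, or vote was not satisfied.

Invalid — vote requirement not satisfied.

Notice: 32 days given; 30 required. Satisfied.
Quorum: 20% of 8,250 = 1,650; 1,651 present. Satisfied.
Vote: requires two-thirds of the votes cast (1,651 − 91 abstaining = 1,560); 2/3 of 1560 = 1040, so 1,040 needed; 1,039 in favor. Not satisfied.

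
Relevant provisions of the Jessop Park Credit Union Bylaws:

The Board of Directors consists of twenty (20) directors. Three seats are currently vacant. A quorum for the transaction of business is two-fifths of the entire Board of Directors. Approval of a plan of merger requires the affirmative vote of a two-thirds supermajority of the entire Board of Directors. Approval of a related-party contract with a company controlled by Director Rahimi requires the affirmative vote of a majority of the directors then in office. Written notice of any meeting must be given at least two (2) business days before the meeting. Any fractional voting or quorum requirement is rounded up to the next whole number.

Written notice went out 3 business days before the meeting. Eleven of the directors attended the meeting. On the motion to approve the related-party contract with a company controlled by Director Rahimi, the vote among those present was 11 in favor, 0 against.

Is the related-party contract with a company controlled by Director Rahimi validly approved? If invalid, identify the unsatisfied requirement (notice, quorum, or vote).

Valid — all requirements satisfied.

Notice: 3 business days given; 2 required (3 ≥ 2). Satisfied.
Quorum: 11 present; quorum is 8. Satisfied.
Vote: the related-party contract with a company controlled by Director Rahimi requires a majority of the directors then in office (17). A majority of 17 is 9, so 9 affirmative votes are needed; 11 voted in favor. Satisfied.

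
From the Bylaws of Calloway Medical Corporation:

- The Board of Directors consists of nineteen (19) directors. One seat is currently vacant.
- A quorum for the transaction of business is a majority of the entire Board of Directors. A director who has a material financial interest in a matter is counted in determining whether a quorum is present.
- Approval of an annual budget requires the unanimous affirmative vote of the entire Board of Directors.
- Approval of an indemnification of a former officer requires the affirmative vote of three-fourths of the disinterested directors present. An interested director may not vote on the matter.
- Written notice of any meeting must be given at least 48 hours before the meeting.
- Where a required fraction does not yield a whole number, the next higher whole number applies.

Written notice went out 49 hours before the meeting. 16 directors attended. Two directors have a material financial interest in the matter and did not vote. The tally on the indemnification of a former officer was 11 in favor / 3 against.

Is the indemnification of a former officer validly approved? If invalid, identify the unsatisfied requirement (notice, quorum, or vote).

Valid — all requirements satisfied.

Notice: 49 hours given; 48 required (49 ≥ 48). Satisfied.
Quorum: 16 present (interested directors count toward quorum); quorum is 10. Satisfied.
Vote: the indemnification of a former officer requires three-fourths of the disinterested directors present (16 − 2 = 14). 3/4 of 14 = 10.50, rounded up to 11, so 11 affirmative votes are needed; 11 voted in favor. Satisfied.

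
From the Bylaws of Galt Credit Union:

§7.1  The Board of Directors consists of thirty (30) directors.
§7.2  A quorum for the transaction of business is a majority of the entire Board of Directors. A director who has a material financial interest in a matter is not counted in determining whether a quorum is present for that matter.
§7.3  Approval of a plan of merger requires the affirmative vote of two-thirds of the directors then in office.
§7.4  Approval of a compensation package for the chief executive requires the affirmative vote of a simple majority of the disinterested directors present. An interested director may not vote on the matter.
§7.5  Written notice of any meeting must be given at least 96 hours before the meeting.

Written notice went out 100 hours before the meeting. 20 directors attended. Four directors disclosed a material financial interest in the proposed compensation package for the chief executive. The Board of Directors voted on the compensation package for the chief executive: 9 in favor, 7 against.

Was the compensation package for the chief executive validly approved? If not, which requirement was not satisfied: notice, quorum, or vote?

Notice: 100 hours given; 96 required (100 ≥ 96). Satisfied.
Quorum: 20 present, but the 4 interested directors do not count, leaving 16. Quorum is 16. Satisfied.
Vote: the compensation package for the chief executive requires a majority of the disinterested directors present (20 − 4 = 16). A majority of 16 is 9, so 9 affirmative votes are needed; 9 voted in favor. Satisfied.

Valid — all requirements satisfied.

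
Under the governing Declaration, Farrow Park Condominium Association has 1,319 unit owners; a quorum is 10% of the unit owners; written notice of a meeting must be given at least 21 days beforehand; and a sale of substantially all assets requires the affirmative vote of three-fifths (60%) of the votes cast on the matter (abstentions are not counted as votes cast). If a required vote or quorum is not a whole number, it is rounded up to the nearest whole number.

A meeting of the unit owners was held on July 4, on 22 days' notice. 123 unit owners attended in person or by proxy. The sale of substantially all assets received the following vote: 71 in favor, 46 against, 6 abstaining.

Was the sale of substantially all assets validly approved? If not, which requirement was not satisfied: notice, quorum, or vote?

Notice: 22 days given; 21 required. Satisfied.
Quorum: 10% of 1,319 = 131.90, rounded up to 132; 123 present. Not satisfied.
Vote: requires three-fifths of the votes cast (123 − 6 abstaining = 117); 3/5 of 117 = 70.20, rounded up to 71, so 71 needed; 71 in favor. Satisfied.

Invalid — quorum requirement not satisfied.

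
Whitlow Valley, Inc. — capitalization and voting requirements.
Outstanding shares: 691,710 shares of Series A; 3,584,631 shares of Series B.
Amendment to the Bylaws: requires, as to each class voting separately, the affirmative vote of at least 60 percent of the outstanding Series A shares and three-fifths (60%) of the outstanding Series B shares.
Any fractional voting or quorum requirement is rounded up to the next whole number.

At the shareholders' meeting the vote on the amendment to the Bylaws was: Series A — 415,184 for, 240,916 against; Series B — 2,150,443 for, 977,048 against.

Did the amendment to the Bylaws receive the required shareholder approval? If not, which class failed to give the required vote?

Not approved — the Series B shares did not give the required vote.

Series A: 3/5 of 691710 = 415026; 415,026 required, 415,184 in favor — approved.
Series B: 3/5 of 3584631 = 2150778.60, rounded up to 2150779; 2,150,779 required, 2,150,443 in favor — not approved.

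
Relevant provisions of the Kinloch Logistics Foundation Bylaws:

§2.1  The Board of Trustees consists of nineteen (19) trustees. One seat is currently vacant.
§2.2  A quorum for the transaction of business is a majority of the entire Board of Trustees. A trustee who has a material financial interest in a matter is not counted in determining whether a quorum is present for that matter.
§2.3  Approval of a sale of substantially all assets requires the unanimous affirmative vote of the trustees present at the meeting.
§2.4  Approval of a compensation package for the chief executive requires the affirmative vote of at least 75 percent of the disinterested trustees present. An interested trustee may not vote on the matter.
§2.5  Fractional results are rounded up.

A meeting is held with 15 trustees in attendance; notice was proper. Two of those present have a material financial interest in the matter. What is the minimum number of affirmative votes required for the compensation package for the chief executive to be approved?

The compensation package for the chief executive requires three-fourths of the disinterested trustees present (15 − 2 = 13).
3/4 of 13 = 9.75, rounded up to 10.

10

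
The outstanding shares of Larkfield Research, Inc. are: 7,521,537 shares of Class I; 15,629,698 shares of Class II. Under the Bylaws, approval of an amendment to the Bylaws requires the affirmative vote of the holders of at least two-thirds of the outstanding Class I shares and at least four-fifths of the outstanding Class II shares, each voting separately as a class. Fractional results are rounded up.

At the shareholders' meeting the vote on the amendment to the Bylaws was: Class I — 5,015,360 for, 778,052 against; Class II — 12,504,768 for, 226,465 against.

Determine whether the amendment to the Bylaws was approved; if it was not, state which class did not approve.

Class I: 2/3 of 7521537 = 5014358; 5,014,358 required, 5,015,360 in favor — approved.
Class II: 4/5 of 15629698 = 12503758.40, rounded up to 12503759; 12,503,759 required, 12,504,768 in favor — approved.

Approved — every class gave the required vote.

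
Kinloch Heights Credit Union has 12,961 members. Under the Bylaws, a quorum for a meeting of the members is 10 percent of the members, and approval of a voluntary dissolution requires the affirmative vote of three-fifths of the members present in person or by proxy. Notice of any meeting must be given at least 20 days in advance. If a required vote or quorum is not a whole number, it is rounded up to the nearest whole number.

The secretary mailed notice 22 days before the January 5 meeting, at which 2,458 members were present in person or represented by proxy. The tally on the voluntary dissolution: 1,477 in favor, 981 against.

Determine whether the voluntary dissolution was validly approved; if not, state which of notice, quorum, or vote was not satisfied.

Notice: 22 days given; 20 required. Satisfied.
Quorum: 10% of 12,961 = 1,296.10, rounded up to 1,297; 2,458 present. Satisfied.
Vote: requires three-fifths of those present (2,458); 3/5 of 2458 = 1474.80, rounded up to 1475, so 1,475 needed; 1,477 in favor. Satisfied.

Valid — all requirements satisfied.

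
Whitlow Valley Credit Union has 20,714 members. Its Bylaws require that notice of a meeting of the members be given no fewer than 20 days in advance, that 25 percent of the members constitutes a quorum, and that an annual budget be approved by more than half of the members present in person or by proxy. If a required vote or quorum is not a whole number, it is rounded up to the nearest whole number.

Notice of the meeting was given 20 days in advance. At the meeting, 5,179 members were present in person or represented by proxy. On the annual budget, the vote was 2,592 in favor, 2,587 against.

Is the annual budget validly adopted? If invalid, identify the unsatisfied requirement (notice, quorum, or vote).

Notice: 20 days given; 20 required. Satisfied.
Quorum: 25% of 20,714 = 5,178.50, rounded up to 5,179; 5,179 present. Satisfied.
Vote: requires a majority of those present (5,179); a majority of 5179 is 2590, so 2,590 needed; 2,592 in favor. Satisfied.

Valid — all requirements satisfied.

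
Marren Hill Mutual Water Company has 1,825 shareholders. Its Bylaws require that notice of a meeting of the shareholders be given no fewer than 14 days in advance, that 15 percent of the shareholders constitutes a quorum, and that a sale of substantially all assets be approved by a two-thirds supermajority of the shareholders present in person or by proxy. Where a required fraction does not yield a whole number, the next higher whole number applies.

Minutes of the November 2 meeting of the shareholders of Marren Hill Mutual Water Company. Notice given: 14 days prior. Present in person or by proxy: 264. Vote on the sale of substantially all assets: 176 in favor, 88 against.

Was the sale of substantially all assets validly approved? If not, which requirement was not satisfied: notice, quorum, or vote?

Invalid — quorum requirement not satisfied.

Notice: 14 days given; 14 required. Satisfied.
Quorum: 15% of 1,825 = 273.75, rounded up to 274; 264 present. Not satisfied.
Vote: requires two-thirds of those present (264); 2/3 of 264 = 176, so 176 needed; 176 in favor. Satisfied.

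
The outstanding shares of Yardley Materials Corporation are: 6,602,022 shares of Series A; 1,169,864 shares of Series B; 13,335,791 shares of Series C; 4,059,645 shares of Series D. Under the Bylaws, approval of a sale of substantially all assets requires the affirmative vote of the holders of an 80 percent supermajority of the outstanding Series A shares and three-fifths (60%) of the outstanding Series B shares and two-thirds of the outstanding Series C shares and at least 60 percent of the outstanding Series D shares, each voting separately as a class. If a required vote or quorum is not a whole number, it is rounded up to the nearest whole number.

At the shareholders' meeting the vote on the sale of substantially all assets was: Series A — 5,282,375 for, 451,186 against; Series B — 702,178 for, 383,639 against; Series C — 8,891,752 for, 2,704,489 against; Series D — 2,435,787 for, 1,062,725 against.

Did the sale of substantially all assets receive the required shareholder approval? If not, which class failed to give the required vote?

Approved — every class gave the required vote.

Series A: 4/5 of 6602022 = 5281617.60, rounded up to 5281618; 5,281,618 required, 5,282,375 in favor — approved.
Series B: 3/5 of 1169864 = 701918.40, rounded up to 701919; 701,919 required, 702,178 in favor — approved.
Series C: 2/3 of 13335791 = 8890527.33, rounded up to 8890528; 8,890,528 required, 8,891,752 in favor — approved.
Series D: 3/5 of 4059645 = 2435787; 2,435,787 required, 2,435,787 in favor — approved.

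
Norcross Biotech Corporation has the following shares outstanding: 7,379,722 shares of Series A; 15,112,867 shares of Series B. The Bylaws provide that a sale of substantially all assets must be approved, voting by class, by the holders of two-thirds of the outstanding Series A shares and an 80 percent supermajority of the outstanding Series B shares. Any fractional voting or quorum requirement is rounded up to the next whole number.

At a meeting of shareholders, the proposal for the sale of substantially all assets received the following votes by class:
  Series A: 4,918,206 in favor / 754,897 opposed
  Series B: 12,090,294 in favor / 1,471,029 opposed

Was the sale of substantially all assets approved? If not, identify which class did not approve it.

Series A: 2/3 of 7379722 = 4919814.67, rounded up to 4919815; 4,919,815 required, 4,918,206 in favor — not approved.
Series B: 4/5 of 15112867 = 12090293.60, rounded up to 12090294; 12,090,294 required, 12,090,294 in favor — approved.

Not approved — the Series A shares did not give the required vote.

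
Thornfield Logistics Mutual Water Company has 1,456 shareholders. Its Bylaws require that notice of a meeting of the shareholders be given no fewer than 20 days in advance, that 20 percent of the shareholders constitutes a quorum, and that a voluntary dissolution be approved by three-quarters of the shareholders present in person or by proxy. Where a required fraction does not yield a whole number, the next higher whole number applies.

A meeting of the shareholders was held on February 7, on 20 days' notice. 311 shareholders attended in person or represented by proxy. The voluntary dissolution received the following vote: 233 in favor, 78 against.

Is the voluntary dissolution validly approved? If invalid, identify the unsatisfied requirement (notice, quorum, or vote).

Notice: 20 days given; 20 required. Satisfied.
Quorum: 20% of 1,456 = 291.20, rounded up to 292; 311 present. Satisfied.
Vote: requires three-fourths of those present (311); 3/4 of 311 = 233.25, rounded up to 234, so 234 needed; 233 in favor. Not satisfied.

Invalid — vote requirement not satisfied.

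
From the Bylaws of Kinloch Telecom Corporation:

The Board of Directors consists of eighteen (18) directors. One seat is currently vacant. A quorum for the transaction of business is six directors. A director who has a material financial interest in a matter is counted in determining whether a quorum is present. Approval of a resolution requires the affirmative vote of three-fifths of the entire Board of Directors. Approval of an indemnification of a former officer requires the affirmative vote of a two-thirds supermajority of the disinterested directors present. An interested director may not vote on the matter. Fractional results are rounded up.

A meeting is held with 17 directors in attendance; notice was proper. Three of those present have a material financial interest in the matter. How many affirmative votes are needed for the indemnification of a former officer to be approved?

10

The indemnification of a former officer requires two-thirds of the disinterested directors present (17 − 3 = 14).
2/3 of 14 = 9.33, rounded up to 10.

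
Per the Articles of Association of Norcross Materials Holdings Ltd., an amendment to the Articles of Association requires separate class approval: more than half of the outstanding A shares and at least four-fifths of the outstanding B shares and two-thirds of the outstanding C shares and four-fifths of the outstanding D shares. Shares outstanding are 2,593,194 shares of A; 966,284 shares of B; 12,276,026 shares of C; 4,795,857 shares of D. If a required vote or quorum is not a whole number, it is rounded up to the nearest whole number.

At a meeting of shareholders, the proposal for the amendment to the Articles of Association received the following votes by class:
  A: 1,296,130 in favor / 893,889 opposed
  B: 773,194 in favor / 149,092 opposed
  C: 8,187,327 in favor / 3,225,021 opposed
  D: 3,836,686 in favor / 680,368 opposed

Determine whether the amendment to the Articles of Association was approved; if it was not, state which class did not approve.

Not approved — the A shares did not give the required vote.

A: a majority of 2593194 is 1296598; 1,296,598 required, 1,296,130 in favor — not approved.
B: 4/5 of 966284 = 773027.20, rounded up to 773028; 773,028 required, 773,194 in favor — approved.
C: 2/3 of 12276026 = 8184017.33, rounded up to 8184018; 8,184,018 required, 8,187,327 in favor — approved.
D: 4/5 of 4795857 = 3836685.60, rounded up to 3836686; 3,836,686 required, 3,836,686 in favor — approved.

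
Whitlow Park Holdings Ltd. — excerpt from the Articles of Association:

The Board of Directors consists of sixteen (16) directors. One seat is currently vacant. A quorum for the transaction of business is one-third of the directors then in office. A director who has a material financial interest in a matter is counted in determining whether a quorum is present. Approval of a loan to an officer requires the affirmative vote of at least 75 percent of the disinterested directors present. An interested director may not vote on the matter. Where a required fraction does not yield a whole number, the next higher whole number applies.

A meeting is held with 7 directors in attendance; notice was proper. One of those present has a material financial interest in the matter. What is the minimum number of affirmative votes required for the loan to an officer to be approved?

The loan to an officer requires three-fourths of the disinterested directors present (7 − 1 = 6).
3/4 of 6 = 4.50, rounded up to 5.

5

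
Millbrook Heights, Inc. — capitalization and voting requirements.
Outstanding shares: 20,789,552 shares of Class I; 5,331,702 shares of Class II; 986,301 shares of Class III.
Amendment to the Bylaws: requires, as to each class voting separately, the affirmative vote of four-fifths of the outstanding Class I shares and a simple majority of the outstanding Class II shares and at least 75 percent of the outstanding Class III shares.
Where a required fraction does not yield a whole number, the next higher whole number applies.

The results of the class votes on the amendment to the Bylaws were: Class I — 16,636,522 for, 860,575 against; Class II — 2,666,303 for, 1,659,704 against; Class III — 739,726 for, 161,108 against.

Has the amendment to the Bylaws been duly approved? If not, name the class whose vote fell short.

Class I: 4/5 of 20789552 = 16631641.60, rounded up to 16631642; 16,631,642 required, 16,636,522 in favor — approved.
Class II: a majority of 5331702 is 2665852; 2,665,852 required, 2,666,303 in favor — approved.
Class III: 3/4 of 986301 = 739725.75, rounded up to 739726; 739,726 required, 739,726 in favor — approved.

Approved — every class gave the required vote.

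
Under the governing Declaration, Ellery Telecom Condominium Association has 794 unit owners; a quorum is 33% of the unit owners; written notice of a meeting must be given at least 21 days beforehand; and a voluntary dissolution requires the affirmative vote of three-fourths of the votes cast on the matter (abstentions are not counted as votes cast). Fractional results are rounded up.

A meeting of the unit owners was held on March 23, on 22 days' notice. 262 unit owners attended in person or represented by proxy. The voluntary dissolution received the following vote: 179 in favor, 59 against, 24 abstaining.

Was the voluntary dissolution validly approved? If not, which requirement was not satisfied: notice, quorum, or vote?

Notice: 22 days given; 21 required. Satisfied.
Quorum: 33% of 794 = 262.02, rounded up to 263; 262 present. Not satisfied.
Vote: requires three-fourths of the votes cast (262 − 24 abstaining = 238); 3/4 of 238 = 178.50, rounded up to 179, so 179 needed; 179 in favor. Satisfied.

Invalid — quorum requirement not satisfied.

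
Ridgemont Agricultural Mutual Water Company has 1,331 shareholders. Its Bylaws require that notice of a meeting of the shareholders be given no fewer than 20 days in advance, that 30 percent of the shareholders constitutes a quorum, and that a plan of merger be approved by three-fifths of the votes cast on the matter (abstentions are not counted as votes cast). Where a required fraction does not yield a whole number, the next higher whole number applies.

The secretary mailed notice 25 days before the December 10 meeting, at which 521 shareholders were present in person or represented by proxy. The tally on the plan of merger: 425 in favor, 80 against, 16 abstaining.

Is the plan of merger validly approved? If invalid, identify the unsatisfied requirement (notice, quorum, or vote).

Valid — all requirements satisfied.

Notice: 25 days given; 20 required. Satisfied.
Quorum: 30% of 1,331 = 399.30, rounded up to 400; 521 present. Satisfied.
Vote: requires three-fifths of the votes cast (521 − 16 abstaining = 505); 3/5 of 505 = 303, so 303 needed; 425 in favor. Satisfied.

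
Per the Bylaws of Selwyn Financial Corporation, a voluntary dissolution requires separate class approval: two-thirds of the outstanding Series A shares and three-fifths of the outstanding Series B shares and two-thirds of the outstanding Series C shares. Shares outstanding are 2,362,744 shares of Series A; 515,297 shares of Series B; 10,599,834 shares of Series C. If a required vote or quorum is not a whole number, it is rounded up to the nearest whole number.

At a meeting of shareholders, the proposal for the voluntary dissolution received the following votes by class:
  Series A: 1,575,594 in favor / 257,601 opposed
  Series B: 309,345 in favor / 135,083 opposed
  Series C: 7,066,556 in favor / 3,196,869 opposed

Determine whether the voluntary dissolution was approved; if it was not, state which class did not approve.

Approved — every class gave the required vote.

Series A: 2/3 of 2362744 = 1575162.67, rounded up to 1575163; 1,575,163 required, 1,575,594 in favor — approved.
Series B: 3/5 of 515297 = 309178.20, rounded up to 309179; 309,179 required, 309,345 in favor — approved.
Series C: 2/3 of 10599834 = 7066556; 7,066,556 required, 7,066,556 in favor — approved.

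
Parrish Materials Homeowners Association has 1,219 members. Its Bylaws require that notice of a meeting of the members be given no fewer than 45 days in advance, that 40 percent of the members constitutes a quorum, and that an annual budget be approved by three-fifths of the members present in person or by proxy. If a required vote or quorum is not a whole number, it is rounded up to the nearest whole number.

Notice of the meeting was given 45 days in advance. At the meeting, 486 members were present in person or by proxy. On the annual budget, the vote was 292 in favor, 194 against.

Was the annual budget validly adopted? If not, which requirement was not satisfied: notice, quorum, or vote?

Notice: 45 days given; 45 required. Satisfied.
Quorum: 40% of 1,219 = 487.60, rounded up to 488; 486 present. Not satisfied.
Vote: requires three-fifths of those present (486); 3/5 of 486 = 291.60, rounded up to 292, so 292 needed; 292 in favor. Satisfied.

Invalid — quorum requirement not satisfied.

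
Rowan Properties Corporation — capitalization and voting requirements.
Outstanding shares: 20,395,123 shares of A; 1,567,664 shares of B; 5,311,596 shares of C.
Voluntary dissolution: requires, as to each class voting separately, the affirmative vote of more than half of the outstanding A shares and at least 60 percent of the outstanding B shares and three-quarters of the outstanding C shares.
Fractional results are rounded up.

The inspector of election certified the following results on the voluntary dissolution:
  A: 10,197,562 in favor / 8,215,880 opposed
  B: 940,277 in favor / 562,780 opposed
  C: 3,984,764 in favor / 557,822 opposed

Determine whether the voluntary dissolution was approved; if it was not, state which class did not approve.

A: a majority of 20395123 is 10197562; 10,197,562 required, 10,197,562 in favor — approved.
B: 3/5 of 1567664 = 940598.40, rounded up to 940599; 940,599 required, 940,277 in favor — not approved.
C: 3/4 of 5311596 = 3983697; 3,983,697 required, 3,984,764 in favor — approved.

Not approved — the B shares did not give the required vote.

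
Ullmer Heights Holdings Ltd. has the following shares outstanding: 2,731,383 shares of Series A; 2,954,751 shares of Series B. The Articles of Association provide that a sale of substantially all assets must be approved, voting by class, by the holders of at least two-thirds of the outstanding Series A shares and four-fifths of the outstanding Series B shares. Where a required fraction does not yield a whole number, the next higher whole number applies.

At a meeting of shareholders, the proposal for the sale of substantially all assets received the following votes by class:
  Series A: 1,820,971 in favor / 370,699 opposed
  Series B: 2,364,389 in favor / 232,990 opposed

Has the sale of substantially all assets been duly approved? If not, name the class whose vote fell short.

Series A: 2/3 of 2731383 = 1820922; 1,820,922 required, 1,820,971 in favor — approved.
Series B: 4/5 of 2954751 = 2363800.80, rounded up to 2363801; 2,363,801 required, 2,364,389 in favor — approved.

Approved — every class gave the required vote.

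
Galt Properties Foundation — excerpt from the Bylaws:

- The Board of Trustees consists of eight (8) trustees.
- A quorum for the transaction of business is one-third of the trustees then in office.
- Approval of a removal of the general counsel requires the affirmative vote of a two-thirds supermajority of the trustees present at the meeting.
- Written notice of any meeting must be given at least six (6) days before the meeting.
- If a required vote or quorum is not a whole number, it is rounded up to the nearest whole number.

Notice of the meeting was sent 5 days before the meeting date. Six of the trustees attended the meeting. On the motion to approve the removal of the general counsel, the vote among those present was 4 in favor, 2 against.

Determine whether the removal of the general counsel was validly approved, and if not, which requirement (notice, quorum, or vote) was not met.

Notice: 5 days given; 6 required (5 < 6). Not satisfied.
Quorum: 6 present; quorum is 3. Satisfied.
Vote: the removal of the general counsel requires two-thirds of the trustees present (6). 2/3 of 6 = 4, so 4 affirmative votes are needed; 4 voted in favor. Satisfied.

Invalid — notice requirement not satisfied.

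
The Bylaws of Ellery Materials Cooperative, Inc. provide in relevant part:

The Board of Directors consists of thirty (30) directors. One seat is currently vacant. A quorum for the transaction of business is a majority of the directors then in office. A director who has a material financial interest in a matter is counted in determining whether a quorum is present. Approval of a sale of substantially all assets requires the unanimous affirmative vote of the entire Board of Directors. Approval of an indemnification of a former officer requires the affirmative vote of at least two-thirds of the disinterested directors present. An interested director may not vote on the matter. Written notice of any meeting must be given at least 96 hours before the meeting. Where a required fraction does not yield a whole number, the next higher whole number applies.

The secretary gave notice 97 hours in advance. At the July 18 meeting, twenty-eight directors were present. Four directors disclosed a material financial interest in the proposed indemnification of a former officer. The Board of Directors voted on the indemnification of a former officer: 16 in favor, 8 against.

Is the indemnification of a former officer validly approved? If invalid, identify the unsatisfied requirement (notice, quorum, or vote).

Notice: 97 hours given; 96 required (97 ≥ 96). Satisfied.
Quorum: 28 present (interested directors count toward quorum); quorum is 15. Satisfied.
Vote: the indemnification of a former officer requires two-thirds of the disinterested directors present (28 − 4 = 24). 2/3 of 24 = 16, so 16 affirmative votes are needed; 16 voted in favor. Satisfied.

Valid — all requirements satisfied.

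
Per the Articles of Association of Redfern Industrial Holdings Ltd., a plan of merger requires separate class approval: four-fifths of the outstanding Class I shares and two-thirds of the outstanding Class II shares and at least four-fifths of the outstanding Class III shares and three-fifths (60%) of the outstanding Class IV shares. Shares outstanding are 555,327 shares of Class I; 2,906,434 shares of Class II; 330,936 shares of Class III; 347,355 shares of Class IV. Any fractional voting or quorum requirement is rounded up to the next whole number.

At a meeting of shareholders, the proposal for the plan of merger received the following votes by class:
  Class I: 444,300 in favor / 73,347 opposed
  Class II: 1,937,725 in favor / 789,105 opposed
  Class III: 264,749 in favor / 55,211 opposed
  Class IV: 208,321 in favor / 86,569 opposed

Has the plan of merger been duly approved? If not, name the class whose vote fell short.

Not approved — the Class IV shares did not give the required vote.

Class I: 4/5 of 555327 = 444261.60, rounded up to 444262; 444,262 required, 444,300 in favor — approved.
Class II: 2/3 of 2906434 = 1937622.67, rounded up to 1937623; 1,937,623 required, 1,937,725 in favor — approved.
Class III: 4/5 of 330936 = 264748.80, rounded up to 264749; 264,749 required, 264,749 in favor — approved.
Class IV: 3/5 of 347355 = 208413; 208,413 required, 208,321 in favor — not approved.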